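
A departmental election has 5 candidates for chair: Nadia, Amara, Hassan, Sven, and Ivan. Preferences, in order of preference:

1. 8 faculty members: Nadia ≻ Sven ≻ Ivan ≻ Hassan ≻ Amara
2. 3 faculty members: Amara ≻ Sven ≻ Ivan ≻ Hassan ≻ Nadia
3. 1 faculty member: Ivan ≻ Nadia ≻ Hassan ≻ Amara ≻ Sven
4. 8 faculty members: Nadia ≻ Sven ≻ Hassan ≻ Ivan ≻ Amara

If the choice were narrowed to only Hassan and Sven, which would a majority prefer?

Sven

Voters preferring Hassan to Sven: 1; preferring Sven to Hassan: 19.
Sven wins the head-to-head.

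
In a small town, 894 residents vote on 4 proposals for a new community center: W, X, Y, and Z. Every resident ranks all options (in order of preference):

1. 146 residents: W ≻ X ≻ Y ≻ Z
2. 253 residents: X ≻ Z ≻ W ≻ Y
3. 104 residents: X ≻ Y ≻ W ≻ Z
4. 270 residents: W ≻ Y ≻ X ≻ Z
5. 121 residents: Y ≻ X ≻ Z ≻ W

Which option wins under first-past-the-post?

W

First-place votes: W 416, X 357, Y 121, Z 0.
W has the most first-place votes.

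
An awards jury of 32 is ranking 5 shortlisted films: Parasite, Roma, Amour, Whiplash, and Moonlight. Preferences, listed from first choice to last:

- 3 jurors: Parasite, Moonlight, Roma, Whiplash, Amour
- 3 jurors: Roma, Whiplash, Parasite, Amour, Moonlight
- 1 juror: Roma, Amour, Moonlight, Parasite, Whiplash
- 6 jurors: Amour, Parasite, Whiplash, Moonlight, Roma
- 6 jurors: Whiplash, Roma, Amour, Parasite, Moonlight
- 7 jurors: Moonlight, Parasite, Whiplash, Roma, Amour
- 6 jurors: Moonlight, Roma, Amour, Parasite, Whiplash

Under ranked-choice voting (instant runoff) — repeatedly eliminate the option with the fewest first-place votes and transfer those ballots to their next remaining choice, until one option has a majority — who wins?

Moonlight

Round 1: Parasite 3, Roma 4, Amour 6, Whiplash 6, Moonlight 13. Eliminate Parasite.
Round 2: Roma 4, Amour 6, Whiplash 6, Moonlight 16. Eliminate Roma.
Round 3: Amour 7, Whiplash 9, Moonlight 16. Eliminate Amour.
Round 4: Whiplash 15, Moonlight 17. Moonlight has a majority.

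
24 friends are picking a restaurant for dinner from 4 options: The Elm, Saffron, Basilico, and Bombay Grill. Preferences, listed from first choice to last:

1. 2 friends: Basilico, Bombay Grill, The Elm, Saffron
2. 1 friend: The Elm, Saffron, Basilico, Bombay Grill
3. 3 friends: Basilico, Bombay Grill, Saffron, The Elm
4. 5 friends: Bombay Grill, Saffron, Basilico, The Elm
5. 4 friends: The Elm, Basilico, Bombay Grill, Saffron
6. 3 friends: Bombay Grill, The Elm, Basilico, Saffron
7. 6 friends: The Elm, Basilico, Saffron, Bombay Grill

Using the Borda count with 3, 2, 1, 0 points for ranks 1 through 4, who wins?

Basilico

The Elm: 2·1 + 1·3 + 3·0 + 5·0 + 4·3 + 3·2 + 6·3 = 41
Saffron: 2·0 + 1·2 + 3·1 + 5·2 + 4·0 + 3·0 + 6·1 = 21
Basilico: 2·3 + 1·1 + 3·3 + 5·1 + 4·2 + 3·1 + 6·2 = 44
Bombay Grill: 2·2 + 1·0 + 3·2 + 5·3 + 4·1 + 3·3 + 6·0 = 38
Basilico has the highest Borda score (44).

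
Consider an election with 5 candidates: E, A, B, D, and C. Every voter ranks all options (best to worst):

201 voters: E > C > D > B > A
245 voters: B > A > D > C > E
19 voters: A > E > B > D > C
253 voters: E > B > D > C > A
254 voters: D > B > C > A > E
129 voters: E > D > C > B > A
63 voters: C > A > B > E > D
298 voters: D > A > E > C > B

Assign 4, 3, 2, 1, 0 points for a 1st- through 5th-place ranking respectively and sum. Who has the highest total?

E: 201·4 + 245·0 + 19·3 + 253·4 + 254·0 + 129·4 + 63·1 + 298·2 = 3048
A: 201·0 + 245·3 + 19·4 + 253·0 + 254·1 + 129·0 + 63·3 + 298·3 = 2148
B: 201·1 + 245·4 + 19·2 + 253·3 + 254·3 + 129·1 + 63·2 + 298·0 = 2995
D: 201·2 + 245·2 + 19·1 + 253·2 + 254·4 + 129·3 + 63·0 + 298·4 = 4012
C: 201·3 + 245·1 + 19·0 + 253·1 + 254·2 + 129·2 + 63·4 + 298·1 = 2417
D has the highest Borda score (4012).

D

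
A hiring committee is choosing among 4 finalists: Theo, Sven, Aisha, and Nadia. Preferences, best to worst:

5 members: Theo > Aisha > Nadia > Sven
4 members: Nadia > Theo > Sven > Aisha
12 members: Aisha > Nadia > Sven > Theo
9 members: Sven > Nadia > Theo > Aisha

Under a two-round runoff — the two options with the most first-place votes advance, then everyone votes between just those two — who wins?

Aisha

Round 1 first-place votes: Theo 5, Sven 9, Aisha 12, Nadia 4.
Aisha and Sven advance.
Runoff: Aisha is preferred to Sven by 17 voters; Sven by 13.
Aisha wins the runoff.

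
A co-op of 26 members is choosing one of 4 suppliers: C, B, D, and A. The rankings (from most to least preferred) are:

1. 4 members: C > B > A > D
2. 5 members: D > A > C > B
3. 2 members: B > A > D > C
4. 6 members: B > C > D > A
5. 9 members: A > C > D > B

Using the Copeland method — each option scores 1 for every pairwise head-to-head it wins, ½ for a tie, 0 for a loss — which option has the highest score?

C: beats B and D; loses to A → score 2.
B: loses to C, D, and A → score 0.
D: beats B; loses to C and A → score 1.
A: beats C, B, and D → score 3.
A has the best pairwise record.

A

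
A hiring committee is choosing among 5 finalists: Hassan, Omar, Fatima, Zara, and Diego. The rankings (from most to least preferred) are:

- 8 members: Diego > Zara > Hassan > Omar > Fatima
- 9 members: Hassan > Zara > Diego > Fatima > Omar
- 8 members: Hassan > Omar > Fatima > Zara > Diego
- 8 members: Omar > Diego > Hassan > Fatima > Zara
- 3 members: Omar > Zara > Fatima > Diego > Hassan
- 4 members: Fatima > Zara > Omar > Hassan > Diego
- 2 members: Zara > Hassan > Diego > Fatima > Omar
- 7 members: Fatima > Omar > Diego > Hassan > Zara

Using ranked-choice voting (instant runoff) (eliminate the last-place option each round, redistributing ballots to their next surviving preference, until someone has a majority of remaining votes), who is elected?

Hassan

Round 1: Hassan 17, Omar 11, Fatima 11, Zara 2, Diego 8. Eliminate Zara.
Round 2: Hassan 19, Omar 11, Fatima 11, Diego 8. Eliminate Diego.
Round 3: Hassan 27, Omar 11, Fatima 11. Hassan has a majority.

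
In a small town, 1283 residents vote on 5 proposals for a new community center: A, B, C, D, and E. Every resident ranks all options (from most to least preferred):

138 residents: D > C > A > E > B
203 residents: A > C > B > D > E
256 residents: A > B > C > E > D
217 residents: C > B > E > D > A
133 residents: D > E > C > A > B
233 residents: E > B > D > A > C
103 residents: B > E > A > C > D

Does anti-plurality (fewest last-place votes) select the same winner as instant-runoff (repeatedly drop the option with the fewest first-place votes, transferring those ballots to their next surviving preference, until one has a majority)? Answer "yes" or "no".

yes

Anti-plurality — last-place votes: A 217, B 271, C 233, D 359, E 203. Winner: E.
Instant-runoff — R1 A 459, B 103, C 217, D 271, E 233 (B out); R2 A 459, C 217, D 271, E 336 (C out); R3 A 459, D 271, E 553 (D out); R4 A 597, E 686 (E winner). Winner: E.
The two methods agree.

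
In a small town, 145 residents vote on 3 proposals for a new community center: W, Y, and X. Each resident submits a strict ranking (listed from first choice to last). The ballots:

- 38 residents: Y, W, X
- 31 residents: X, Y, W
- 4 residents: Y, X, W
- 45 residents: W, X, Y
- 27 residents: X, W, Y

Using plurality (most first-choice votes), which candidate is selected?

First-place votes: W 45, Y 42, X 58.
X has the most first-place votes.

X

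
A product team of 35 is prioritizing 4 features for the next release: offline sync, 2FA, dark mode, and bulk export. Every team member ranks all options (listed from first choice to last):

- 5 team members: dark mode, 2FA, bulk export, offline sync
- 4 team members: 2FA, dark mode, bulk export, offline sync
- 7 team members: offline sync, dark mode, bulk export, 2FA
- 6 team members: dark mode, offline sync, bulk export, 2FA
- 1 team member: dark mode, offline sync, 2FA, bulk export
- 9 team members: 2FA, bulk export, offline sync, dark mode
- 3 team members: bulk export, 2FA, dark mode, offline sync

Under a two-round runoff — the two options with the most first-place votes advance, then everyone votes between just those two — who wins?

Round 1 first-place votes: offline sync 7, 2FA 13, dark mode 12, bulk export 3.
2FA and dark mode advance.
Runoff: 2FA is preferred to dark mode by 16 voters; dark mode by 19.
dark mode wins the runoff.

dark mode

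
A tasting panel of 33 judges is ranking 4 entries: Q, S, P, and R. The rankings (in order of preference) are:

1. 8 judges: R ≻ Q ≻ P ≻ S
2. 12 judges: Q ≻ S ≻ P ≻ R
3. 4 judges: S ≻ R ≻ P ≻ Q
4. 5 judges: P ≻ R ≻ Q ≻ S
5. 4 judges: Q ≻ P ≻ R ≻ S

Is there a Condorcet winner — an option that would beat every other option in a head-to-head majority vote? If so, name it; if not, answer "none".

none

Checking pairwise contests:
R beats Q 17–16.
Q beats S 29–4.
Q beats P 24–9.
P beats R 21–12.
Every option loses at least one head-to-head, so there is no Condorcet winner.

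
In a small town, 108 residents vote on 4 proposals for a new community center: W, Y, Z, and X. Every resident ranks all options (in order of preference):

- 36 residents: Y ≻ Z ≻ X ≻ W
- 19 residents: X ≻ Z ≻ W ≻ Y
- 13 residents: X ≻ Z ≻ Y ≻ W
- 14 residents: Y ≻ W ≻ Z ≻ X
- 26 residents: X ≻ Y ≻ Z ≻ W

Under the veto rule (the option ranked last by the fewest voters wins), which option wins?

Last-place votes: W 75, Y 19, Z 0, X 14.
Z is ranked last by the fewest voters, so Z wins.

Z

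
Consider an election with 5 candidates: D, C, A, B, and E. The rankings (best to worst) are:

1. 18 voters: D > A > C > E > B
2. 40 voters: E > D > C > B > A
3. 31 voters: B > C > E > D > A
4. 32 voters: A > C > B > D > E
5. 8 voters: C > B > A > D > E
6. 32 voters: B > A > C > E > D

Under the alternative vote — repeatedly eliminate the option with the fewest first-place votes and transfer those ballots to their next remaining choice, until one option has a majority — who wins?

B

Round 1: D 18, C 8, A 32, B 63, E 40. Eliminate C.
Round 2: D 18, A 32, B 71, E 40. Eliminate D.
Round 3: A 50, B 71, E 40. Eliminate E.
Round 4: A 50, B 111. B has a majority.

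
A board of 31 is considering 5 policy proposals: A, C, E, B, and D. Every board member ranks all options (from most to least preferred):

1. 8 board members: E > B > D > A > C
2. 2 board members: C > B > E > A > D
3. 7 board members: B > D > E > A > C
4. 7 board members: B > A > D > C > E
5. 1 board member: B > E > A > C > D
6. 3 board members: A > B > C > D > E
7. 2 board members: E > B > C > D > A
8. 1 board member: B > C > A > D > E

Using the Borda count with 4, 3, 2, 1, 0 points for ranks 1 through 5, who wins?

B

A: 8·1 + 2·1 + 7·1 + 7·3 + 1·2 + 3·4 + 2·0 + 1·2 = 54
C: 8·0 + 2·4 + 7·0 + 7·1 + 1·1 + 3·2 + 2·2 + 1·3 = 29
E: 8·4 + 2·2 + 7·2 + 7·0 + 1·3 + 3·0 + 2·4 + 1·0 = 61
B: 8·3 + 2·3 + 7·4 + 7·4 + 1·4 + 3·3 + 2·3 + 1·4 = 109
D: 8·2 + 2·0 + 7·3 + 7·2 + 1·0 + 3·1 + 2·1 + 1·1 = 57
B has the highest Borda score (109).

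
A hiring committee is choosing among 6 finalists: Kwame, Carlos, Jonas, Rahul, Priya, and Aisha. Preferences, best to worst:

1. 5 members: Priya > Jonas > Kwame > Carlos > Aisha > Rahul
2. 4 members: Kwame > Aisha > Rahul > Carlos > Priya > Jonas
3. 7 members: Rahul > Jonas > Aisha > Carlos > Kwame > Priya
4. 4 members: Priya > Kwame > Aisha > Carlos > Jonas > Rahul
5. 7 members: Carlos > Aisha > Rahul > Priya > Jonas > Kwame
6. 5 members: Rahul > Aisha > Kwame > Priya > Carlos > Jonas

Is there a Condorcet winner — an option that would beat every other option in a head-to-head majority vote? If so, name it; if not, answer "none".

Aisha

Aisha vs Kwame: 19–13 for Aisha.
Aisha vs Carlos: 20–12 for Aisha.
Aisha vs Jonas: 20–12 for Aisha.
Aisha vs Rahul: 20–12 for Aisha.
Aisha vs Priya: 23–9 for Aisha.
Aisha beats every other option head-to-head.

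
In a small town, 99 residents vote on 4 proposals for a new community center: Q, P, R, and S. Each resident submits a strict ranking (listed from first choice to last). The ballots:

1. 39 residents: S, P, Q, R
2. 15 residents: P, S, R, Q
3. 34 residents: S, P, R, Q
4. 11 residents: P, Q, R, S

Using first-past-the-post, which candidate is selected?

First-place votes: Q 0, P 26, R 0, S 73.
S has the most first-place votes.

S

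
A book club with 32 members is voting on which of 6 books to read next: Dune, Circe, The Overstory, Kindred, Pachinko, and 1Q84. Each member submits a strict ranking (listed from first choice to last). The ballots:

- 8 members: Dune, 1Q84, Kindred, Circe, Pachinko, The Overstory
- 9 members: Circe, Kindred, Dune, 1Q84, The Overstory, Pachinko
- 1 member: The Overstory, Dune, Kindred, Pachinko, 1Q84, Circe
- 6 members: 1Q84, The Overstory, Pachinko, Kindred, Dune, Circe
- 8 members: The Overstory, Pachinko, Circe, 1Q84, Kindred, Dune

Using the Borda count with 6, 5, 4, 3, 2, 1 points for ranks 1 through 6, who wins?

Dune: 8·6 + 9·4 + 1·5 + 6·2 + 8·1 = 109
Circe: 8·3 + 9·6 + 1·1 + 6·1 + 8·4 = 117
The Overstory: 8·1 + 9·2 + 1·6 + 6·5 + 8·6 = 110
Kindred: 8·4 + 9·5 + 1·4 + 6·3 + 8·2 = 115
Pachinko: 8·2 + 9·1 + 1·3 + 6·4 + 8·5 = 92
1Q84: 8·5 + 9·3 + 1·2 + 6·6 + 8·3 = 129
1Q84 has the highest Borda score (129).

1Q84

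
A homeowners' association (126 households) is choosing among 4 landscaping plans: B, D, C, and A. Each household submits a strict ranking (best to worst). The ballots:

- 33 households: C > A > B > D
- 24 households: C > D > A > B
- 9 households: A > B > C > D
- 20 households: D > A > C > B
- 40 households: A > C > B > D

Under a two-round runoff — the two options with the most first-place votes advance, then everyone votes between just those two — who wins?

A

Round 1 first-place votes: B 0, D 20, C 57, A 49.
C and A advance.
Runoff: C is preferred to A by 57 voters; A by 69.
A wins the runoff.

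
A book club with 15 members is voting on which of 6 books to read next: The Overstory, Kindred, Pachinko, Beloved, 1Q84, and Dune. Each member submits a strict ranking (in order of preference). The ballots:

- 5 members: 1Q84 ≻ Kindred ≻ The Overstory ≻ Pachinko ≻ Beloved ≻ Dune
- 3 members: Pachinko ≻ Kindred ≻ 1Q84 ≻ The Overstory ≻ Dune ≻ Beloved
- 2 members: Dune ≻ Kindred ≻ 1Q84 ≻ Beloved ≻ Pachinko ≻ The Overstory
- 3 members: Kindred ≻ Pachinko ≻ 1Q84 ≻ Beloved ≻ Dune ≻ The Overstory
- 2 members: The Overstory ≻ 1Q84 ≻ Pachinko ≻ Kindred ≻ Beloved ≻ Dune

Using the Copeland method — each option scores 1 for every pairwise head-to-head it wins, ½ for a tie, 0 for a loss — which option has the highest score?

Kindred

The Overstory: beats Beloved and Dune; loses to Kindred, Pachinko, and 1Q84 → score 2.
Kindred: beats The Overstory, Pachinko, Beloved, 1Q84, and Dune → score 5.
Pachinko: beats The Overstory, Beloved, and Dune; loses to Kindred and 1Q84 → score 3.
Beloved: beats Dune; loses to The Overstory, Kindred, Pachinko, and 1Q84 → score 1.
1Q84: beats The Overstory, Pachinko, Beloved, and Dune; loses to Kindred → score 4.
Dune: loses to The Overstory, Kindred, Pachinko, Beloved, and 1Q84 → score 0.
Kindred has the best pairwise record.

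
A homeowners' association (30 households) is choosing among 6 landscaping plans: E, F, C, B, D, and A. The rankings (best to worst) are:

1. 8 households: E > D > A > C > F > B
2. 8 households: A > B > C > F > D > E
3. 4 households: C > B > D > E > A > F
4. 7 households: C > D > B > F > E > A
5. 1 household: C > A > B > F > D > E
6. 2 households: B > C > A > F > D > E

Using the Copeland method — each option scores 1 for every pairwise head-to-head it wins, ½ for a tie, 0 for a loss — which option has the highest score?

E: beats A; loses to F, C, B, and D → score 1.
F: beats E; loses to C, B, D, and A → score 1.
C: beats E, F, B, and D; loses to A → score 4.
B: beats E and F; ties D; loses to C and A → score 2.5.
D: beats E, F, and A; ties B; loses to C → score 3.5.
A: beats F, C, and B; loses to E and D → score 3.
C has the best pairwise record.

C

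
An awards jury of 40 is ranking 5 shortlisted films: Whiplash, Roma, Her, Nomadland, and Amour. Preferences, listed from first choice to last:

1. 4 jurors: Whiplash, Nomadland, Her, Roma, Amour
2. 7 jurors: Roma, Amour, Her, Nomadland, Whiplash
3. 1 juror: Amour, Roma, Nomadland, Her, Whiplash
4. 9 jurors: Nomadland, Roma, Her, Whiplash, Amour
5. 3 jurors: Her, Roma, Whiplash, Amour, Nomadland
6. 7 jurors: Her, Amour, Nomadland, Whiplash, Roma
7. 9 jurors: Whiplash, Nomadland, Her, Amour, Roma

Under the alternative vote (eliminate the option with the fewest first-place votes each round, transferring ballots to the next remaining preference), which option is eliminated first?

Round 1: Whiplash 13, Roma 7, Her 10, Nomadland 9, Amour 1. Eliminate Amour.

Amour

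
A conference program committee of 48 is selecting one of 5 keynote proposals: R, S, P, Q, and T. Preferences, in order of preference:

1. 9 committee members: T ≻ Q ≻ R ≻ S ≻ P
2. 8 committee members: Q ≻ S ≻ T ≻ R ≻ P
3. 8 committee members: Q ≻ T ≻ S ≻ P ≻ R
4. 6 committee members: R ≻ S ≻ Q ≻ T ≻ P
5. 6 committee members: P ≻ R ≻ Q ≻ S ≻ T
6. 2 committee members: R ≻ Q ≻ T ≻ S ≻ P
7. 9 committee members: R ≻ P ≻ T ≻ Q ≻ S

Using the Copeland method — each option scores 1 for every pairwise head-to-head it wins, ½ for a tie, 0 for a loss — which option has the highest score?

Q

R: beats S and P; loses to Q and T → score 2.
S: beats P; loses to R, Q, and T → score 1.
P: loses to R, S, Q, and T → score 0.
Q: beats R, S, P, and T → score 4.
T: beats R, S, and P; loses to Q → score 3.
Q has the best pairwise record.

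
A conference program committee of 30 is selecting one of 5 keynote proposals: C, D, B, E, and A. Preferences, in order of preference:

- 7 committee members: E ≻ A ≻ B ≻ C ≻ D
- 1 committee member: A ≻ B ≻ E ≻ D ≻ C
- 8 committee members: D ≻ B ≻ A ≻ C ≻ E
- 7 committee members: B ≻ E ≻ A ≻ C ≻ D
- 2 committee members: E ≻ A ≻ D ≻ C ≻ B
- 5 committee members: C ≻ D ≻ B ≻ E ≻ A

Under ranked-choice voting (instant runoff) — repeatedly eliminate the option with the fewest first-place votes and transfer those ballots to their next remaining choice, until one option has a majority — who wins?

E

Round 1: C 5, D 8, B 7, E 9, A 1. Eliminate A.
Round 2: C 5, D 8, B 8, E 9. Eliminate C.
Round 3: D 13, B 8, E 9. Eliminate B.
Round 4: D 13, E 17. E has a majority.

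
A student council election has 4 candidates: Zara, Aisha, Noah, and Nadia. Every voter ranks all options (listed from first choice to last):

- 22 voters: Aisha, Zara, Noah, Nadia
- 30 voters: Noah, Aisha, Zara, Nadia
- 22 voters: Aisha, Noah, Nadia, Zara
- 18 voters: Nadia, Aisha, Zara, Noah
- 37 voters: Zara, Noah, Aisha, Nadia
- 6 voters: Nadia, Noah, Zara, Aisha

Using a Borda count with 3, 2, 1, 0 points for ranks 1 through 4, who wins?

Zara: 22·2 + 30·1 + 22·0 + 18·1 + 37·3 + 6·1 = 209
Aisha: 22·3 + 30·2 + 22·3 + 18·2 + 37·1 + 6·0 = 265
Noah: 22·1 + 30·3 + 22·2 + 18·0 + 37·2 + 6·2 = 242
Nadia: 22·0 + 30·0 + 22·1 + 18·3 + 37·0 + 6·3 = 94
Aisha has the highest Borda score (265).

Aisha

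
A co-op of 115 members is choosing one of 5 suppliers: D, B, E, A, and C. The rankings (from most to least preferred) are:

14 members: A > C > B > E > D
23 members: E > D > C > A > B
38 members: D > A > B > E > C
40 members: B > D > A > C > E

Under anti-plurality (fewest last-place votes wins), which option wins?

A

Last-place votes: D 14, B 23, E 40, A 0, C 38.
A is ranked last by the fewest voters, so A wins.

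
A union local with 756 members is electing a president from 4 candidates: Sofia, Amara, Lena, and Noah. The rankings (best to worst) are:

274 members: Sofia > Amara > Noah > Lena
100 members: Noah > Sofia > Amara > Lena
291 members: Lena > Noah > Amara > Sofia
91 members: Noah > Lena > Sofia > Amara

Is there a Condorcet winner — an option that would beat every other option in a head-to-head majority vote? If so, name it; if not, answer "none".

Noah vs Sofia: 482–274 for Noah.
Noah vs Amara: 482–274 for Noah.
Noah vs Lena: 465–291 for Noah.
Noah beats every other option head-to-head.

Noah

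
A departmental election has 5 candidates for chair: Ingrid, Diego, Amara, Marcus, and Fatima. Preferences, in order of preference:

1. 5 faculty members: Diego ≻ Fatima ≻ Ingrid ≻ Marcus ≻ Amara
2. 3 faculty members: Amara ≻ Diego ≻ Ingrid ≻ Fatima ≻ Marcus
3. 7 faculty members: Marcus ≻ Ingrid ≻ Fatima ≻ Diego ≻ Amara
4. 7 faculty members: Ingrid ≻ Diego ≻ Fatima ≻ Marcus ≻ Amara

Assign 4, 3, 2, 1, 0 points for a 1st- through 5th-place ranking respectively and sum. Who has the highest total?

Ingrid: 5·2 + 3·2 + 7·3 + 7·4 = 65
Diego: 5·4 + 3·3 + 7·1 + 7·3 = 57
Amara: 5·0 + 3·4 + 7·0 + 7·0 = 12
Marcus: 5·1 + 3·0 + 7·4 + 7·1 = 40
Fatima: 5·3 + 3·1 + 7·2 + 7·2 = 46
Ingrid has the highest Borda score (65).

Ingrid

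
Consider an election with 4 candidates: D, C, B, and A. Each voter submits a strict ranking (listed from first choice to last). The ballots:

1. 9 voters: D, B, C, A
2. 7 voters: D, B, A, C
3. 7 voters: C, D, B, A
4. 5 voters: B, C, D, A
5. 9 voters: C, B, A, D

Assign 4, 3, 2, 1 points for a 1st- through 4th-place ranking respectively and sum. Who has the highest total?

D: 9·4 + 7·4 + 7·3 + 5·2 + 9·1 = 104
C: 9·2 + 7·1 + 7·4 + 5·3 + 9·4 = 104
B: 9·3 + 7·3 + 7·2 + 5·4 + 9·3 = 109
A: 9·1 + 7·2 + 7·1 + 5·1 + 9·2 = 53
B has the highest Borda score (109).

B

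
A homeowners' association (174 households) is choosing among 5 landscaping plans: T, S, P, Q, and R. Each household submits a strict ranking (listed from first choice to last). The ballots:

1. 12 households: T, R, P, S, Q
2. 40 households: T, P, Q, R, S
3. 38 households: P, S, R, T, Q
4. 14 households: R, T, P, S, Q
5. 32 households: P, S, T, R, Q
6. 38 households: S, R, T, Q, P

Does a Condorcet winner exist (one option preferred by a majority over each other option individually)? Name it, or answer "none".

Checking pairwise contests:
S beats T 108–66.
P beats S 136–38.
T beats P 104–70.
T beats Q 174–0.
S beats R 108–66.
Every option loses at least one head-to-head, so there is no Condorcet winner.

none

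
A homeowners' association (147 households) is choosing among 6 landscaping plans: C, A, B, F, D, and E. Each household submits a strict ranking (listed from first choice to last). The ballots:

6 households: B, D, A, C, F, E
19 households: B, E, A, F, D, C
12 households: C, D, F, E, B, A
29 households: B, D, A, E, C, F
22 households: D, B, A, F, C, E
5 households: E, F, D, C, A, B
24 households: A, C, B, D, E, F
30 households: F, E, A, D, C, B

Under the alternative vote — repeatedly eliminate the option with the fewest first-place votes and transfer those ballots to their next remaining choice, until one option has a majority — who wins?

B

Round 1: C 12, A 24, B 54, F 30, D 22, E 5. Eliminate E.
Round 2: C 12, A 24, B 54, F 35, D 22. Eliminate C.
Round 3: A 24, B 54, F 35, D 34. Eliminate A.
Round 4: B 78, F 35, D 34. B has a majority.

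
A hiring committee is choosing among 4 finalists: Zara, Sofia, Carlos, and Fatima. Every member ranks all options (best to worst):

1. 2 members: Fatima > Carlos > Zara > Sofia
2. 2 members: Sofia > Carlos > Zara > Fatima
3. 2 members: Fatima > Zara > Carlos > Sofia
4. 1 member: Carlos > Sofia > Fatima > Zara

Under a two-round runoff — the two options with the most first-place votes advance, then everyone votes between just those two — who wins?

Fatima

Round 1 first-place votes: Zara 0, Sofia 2, Carlos 1, Fatima 4.
Fatima and Sofia advance.
Runoff: Fatima is preferred to Sofia by 4 voters; Sofia by 3.
Fatima wins the runoff.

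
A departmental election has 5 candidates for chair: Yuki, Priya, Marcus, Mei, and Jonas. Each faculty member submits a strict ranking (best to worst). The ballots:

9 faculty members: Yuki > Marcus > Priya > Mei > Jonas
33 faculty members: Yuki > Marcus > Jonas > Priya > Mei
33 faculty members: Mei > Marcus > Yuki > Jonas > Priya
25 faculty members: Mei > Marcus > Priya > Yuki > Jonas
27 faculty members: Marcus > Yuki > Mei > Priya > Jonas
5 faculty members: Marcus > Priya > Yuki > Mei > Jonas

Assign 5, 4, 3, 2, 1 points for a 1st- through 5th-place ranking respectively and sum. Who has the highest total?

Marcus

Yuki: 9·5 + 33·5 + 33·3 + 25·2 + 27·4 + 5·3 = 482
Priya: 9·3 + 33·2 + 33·1 + 25·3 + 27·2 + 5·4 = 275
Marcus: 9·4 + 33·4 + 33·4 + 25·4 + 27·5 + 5·5 = 560
Mei: 9·2 + 33·1 + 33·5 + 25·5 + 27·3 + 5·2 = 432
Jonas: 9·1 + 33·3 + 33·2 + 25·1 + 27·1 + 5·1 = 231
Marcus has the highest Borda score (560).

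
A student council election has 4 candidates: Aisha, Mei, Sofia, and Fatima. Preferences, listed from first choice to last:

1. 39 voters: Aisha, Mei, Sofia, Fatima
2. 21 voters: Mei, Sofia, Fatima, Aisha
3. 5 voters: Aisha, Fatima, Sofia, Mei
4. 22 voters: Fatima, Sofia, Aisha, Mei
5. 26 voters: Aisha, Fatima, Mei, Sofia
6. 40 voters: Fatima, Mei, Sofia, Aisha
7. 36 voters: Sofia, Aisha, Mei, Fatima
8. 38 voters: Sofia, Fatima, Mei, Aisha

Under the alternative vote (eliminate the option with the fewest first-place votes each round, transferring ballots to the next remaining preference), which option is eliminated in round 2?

Round 1: Aisha 70, Mei 21, Sofia 74, Fatima 62. Eliminate Mei.
Round 2: Aisha 70, Sofia 95, Fatima 62. Eliminate Fatima.

Fatima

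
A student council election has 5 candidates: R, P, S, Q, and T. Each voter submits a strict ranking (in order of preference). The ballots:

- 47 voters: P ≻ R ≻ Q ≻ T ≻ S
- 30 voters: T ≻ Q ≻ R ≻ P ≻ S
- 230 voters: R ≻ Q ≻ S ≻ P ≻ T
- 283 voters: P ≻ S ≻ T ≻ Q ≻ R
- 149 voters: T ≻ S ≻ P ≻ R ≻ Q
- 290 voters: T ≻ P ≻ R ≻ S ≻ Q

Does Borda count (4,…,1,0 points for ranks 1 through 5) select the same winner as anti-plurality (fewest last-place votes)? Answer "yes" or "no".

yes

Borda — scores: R 1850, P 2748, S 2046, Q 1157, T 2489. Winner: P.
Anti-plurality — last-place votes: R 283, P 0, S 77, Q 439, T 230. Winner: P.
The two methods agree.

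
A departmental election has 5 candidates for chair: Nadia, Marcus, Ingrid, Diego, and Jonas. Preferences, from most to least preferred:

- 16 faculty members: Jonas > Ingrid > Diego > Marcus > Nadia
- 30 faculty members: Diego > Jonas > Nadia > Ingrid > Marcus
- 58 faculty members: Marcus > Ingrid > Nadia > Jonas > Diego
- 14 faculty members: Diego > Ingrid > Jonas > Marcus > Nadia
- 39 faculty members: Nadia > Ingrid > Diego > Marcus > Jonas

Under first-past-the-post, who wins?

Marcus

First-place votes: Nadia 39, Marcus 58, Ingrid 0, Diego 44, Jonas 16.
Marcus has the most first-place votes.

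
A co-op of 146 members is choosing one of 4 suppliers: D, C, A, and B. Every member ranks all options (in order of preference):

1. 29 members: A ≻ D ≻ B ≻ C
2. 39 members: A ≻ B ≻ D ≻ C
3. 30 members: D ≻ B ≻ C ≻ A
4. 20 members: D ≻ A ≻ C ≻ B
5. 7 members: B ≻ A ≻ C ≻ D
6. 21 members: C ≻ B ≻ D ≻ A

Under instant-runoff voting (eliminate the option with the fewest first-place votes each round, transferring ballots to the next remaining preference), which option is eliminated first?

B

Round 1: D 50, C 21, A 68, B 7. Eliminate B.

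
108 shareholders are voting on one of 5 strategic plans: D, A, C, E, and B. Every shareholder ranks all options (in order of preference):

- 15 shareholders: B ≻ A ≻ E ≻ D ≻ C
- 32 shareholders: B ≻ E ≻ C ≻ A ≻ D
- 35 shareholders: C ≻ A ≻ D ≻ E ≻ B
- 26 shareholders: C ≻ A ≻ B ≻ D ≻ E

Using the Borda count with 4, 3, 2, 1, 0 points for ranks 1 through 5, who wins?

D: 15·1 + 32·0 + 35·2 + 26·1 = 111
A: 15·3 + 32·1 + 35·3 + 26·3 = 260
C: 15·0 + 32·2 + 35·4 + 26·4 = 308
E: 15·2 + 32·3 + 35·1 + 26·0 = 161
B: 15·4 + 32·4 + 35·0 + 26·2 = 240
C has the highest Borda score (308).

C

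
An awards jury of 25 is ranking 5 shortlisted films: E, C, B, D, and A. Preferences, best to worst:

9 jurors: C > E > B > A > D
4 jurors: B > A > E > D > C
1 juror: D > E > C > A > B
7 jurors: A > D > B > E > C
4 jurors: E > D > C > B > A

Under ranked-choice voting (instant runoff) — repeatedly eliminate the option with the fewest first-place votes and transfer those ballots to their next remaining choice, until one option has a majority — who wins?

Round 1: E 4, C 9, B 4, D 1, A 7. Eliminate D.
Round 2: E 5, C 9, B 4, A 7. Eliminate B.
Round 3: E 5, C 9, A 11. Eliminate E.
Round 4: C 14, A 11. C has a majority.

C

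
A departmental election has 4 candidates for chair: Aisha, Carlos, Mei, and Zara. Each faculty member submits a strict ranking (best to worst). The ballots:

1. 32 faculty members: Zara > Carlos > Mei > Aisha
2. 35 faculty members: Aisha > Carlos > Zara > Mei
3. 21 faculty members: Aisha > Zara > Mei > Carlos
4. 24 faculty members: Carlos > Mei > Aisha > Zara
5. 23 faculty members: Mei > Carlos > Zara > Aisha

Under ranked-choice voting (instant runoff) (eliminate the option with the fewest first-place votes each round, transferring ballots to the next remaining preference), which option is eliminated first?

Mei

Round 1: Aisha 56, Carlos 24, Mei 23, Zara 32. Eliminate Mei.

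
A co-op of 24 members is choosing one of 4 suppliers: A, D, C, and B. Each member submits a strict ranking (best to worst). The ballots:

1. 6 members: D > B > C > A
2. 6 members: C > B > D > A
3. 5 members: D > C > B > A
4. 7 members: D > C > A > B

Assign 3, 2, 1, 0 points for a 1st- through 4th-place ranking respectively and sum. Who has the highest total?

D

A: 6·0 + 6·0 + 5·0 + 7·1 = 7
D: 6·3 + 6·1 + 5·3 + 7·3 = 60
C: 6·1 + 6·3 + 5·2 + 7·2 = 48
B: 6·2 + 6·2 + 5·1 + 7·0 = 29
D has the highest Borda score (60).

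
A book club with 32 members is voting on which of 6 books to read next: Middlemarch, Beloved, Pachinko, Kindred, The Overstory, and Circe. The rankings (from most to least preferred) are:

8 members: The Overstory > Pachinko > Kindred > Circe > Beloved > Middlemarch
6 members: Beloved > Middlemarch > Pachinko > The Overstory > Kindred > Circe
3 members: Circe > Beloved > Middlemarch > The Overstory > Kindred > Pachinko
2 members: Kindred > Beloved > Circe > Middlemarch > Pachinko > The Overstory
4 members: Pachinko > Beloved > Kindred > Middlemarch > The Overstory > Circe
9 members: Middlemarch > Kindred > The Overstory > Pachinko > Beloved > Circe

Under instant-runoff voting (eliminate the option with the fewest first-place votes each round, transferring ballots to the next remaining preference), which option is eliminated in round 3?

Round 1: Middlemarch 9, Beloved 6, Pachinko 4, Kindred 2, The Overstory 8, Circe 3. Eliminate Kindred.
Round 2: Middlemarch 9, Beloved 8, Pachinko 4, The Overstory 8, Circe 3. Eliminate Circe.
Round 3: Middlemarch 9, Beloved 11, Pachinko 4, The Overstory 8. Eliminate Pachinko.

Pachinko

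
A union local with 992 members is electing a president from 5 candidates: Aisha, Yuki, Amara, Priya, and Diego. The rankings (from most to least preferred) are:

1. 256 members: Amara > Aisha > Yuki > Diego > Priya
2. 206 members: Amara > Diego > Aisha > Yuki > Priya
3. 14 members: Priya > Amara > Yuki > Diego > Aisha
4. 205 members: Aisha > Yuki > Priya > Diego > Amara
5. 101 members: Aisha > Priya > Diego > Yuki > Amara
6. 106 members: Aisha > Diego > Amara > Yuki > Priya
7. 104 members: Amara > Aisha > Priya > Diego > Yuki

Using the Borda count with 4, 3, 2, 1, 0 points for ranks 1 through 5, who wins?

Aisha

Aisha: 256·3 + 206·2 + 14·0 + 205·4 + 101·4 + 106·4 + 104·3 = 3140
Yuki: 256·2 + 206·1 + 14·2 + 205·3 + 101·1 + 106·1 + 104·0 = 1568
Amara: 256·4 + 206·4 + 14·3 + 205·0 + 101·0 + 106·2 + 104·4 = 2518
Priya: 256·0 + 206·0 + 14·4 + 205·2 + 101·3 + 106·0 + 104·2 = 977
Diego: 256·1 + 206·3 + 14·1 + 205·1 + 101·2 + 106·3 + 104·1 = 1717
Aisha has the highest Borda score (3140).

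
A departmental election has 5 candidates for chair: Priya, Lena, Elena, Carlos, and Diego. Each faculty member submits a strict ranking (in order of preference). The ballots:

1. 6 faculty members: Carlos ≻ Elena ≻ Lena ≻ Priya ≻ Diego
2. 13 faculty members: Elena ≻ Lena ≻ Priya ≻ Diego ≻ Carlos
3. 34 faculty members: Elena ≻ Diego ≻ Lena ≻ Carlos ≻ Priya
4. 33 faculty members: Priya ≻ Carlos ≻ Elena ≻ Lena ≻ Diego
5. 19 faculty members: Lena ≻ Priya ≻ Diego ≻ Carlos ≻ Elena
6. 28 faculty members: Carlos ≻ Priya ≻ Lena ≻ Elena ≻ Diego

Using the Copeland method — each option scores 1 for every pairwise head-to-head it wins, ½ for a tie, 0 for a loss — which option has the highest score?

Priya: beats Elena and Diego; loses to Lena and Carlos → score 2.
Lena: beats Priya and Diego; loses to Elena and Carlos → score 2.
Elena: beats Lena and Diego; loses to Priya and Carlos → score 2.
Carlos: beats Priya, Lena, Elena, and Diego → score 4.
Diego: loses to Priya, Lena, Elena, and Carlos → score 0.
Carlos has the best pairwise record.

Carlos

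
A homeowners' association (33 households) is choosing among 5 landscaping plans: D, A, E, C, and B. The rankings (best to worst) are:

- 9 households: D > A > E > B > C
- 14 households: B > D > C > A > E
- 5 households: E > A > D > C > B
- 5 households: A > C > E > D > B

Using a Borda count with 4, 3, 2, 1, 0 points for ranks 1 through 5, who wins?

D: 9·4 + 14·3 + 5·2 + 5·1 = 93
A: 9·3 + 14·1 + 5·3 + 5·4 = 76
E: 9·2 + 14·0 + 5·4 + 5·2 = 48
C: 9·0 + 14·2 + 5·1 + 5·3 = 48
B: 9·1 + 14·4 + 5·0 + 5·0 = 65
D has the highest Borda score (93).

D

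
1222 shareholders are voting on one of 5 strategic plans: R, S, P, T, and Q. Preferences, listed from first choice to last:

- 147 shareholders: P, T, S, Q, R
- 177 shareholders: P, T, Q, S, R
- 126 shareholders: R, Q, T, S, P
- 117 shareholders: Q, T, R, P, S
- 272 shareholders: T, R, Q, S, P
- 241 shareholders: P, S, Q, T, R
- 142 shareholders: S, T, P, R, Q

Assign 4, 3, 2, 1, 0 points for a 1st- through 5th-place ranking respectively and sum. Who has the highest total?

T

R: 147·0 + 177·0 + 126·4 + 117·2 + 272·3 + 241·0 + 142·1 = 1696
S: 147·2 + 177·1 + 126·1 + 117·0 + 272·1 + 241·3 + 142·4 = 2160
P: 147·4 + 177·4 + 126·0 + 117·1 + 272·0 + 241·4 + 142·2 = 2661
T: 147·3 + 177·3 + 126·2 + 117·3 + 272·4 + 241·1 + 142·3 = 3330
Q: 147·1 + 177·2 + 126·3 + 117·4 + 272·2 + 241·2 + 142·0 = 2373
T has the highest Borda score (3330).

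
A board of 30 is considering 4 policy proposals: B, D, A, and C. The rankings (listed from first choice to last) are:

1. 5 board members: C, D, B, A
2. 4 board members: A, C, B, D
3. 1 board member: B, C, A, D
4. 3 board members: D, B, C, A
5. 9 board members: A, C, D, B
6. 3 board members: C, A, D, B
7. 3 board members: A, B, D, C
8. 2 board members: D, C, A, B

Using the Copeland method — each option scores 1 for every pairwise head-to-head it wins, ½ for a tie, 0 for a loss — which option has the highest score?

B: loses to D, A, and C → score 0.
D: beats B; loses to A and C → score 1.
A: beats B, D, and C → score 3.
C: beats B and D; loses to A → score 2.
A has the best pairwise record.

A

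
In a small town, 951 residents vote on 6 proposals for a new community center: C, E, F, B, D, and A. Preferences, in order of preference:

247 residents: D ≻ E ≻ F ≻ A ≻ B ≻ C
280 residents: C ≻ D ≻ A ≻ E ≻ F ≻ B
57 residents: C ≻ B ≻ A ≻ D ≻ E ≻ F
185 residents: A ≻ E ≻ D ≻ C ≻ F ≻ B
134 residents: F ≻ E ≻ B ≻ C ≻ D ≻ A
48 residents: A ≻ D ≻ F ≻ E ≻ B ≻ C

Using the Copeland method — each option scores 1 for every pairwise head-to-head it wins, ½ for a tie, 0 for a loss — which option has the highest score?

C: beats F and B; loses to E, D, and A → score 2.
E: beats C, F, and B; loses to D and A → score 3.
F: beats B; loses to C, E, D, and A → score 1.
B: loses to C, E, F, D, and A → score 0.
D: beats C, E, F, B, and A → score 5.
A: beats C, E, F, and B; loses to D → score 4.
D has the best pairwise record.

D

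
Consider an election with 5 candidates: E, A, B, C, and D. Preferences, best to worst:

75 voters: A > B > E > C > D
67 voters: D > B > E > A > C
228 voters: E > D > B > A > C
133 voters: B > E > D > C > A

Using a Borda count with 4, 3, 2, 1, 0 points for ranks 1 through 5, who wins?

E: 75·2 + 67·2 + 228·4 + 133·3 = 1595
A: 75·4 + 67·1 + 228·1 + 133·0 = 595
B: 75·3 + 67·3 + 228·2 + 133·4 = 1414
C: 75·1 + 67·0 + 228·0 + 133·1 = 208
D: 75·0 + 67·4 + 228·3 + 133·2 = 1218
E has the highest Borda score (1595).

E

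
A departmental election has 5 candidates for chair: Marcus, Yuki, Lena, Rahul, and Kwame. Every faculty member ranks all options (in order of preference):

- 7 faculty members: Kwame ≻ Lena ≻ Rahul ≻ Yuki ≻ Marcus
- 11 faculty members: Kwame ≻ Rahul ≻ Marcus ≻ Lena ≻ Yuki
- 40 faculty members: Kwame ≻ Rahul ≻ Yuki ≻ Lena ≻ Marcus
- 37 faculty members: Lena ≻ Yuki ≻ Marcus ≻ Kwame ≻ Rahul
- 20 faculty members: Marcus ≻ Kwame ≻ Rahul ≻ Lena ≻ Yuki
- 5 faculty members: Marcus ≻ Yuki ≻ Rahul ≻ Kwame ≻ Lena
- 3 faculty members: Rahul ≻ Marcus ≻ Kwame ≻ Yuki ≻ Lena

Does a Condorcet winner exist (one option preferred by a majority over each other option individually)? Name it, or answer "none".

Checking pairwise contests:
Yuki beats Marcus 84–39.
Lena beats Yuki 75–48.
Rahul beats Lena 79–44.
Marcus beats Rahul 62–61.
Marcus beats Kwame 65–58.
Every option loses at least one head-to-head, so there is no Condorcet winner.

none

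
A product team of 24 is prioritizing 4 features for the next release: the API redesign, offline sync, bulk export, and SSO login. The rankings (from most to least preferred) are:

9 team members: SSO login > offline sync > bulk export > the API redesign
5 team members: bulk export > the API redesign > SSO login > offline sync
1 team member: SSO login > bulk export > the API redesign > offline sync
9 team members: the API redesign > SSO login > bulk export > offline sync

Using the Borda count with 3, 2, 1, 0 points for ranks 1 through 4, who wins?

SSO login

the API redesign: 9·0 + 5·2 + 1·1 + 9·3 = 38
offline sync: 9·2 + 5·0 + 1·0 + 9·0 = 18
bulk export: 9·1 + 5·3 + 1·2 + 9·1 = 35
SSO login: 9·3 + 5·1 + 1·3 + 9·2 = 53
SSO login has the highest Borda score (53).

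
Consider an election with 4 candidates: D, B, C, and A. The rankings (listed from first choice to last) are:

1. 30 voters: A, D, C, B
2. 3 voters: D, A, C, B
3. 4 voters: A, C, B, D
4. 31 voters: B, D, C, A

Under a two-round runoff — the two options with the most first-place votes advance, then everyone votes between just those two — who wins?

Round 1 first-place votes: D 3, B 31, C 0, A 34.
A and B advance.
Runoff: A is preferred to B by 37 voters; B by 31.
A wins the runoff.

A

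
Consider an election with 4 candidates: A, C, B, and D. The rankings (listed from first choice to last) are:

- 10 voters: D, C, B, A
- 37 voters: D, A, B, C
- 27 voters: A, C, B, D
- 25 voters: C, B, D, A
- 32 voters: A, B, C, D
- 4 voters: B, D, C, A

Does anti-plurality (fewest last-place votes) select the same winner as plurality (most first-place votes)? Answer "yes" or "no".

no

Anti-plurality — last-place votes: A 39, C 37, B 0, D 59. Winner: B.
Plurality — first-place votes: A 59, C 25, B 4, D 47. Winner: A.
The two methods disagree.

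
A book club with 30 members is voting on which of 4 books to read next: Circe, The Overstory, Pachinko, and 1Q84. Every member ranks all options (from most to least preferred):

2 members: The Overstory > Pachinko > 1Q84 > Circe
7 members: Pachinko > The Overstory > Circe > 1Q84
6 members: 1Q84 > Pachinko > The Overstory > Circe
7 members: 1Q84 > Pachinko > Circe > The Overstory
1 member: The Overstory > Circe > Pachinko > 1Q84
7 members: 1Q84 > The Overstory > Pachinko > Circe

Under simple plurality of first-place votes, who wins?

First-place votes: Circe 0, The Overstory 3, Pachinko 7, 1Q84 20.
1Q84 has the most first-place votes.

1Q84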